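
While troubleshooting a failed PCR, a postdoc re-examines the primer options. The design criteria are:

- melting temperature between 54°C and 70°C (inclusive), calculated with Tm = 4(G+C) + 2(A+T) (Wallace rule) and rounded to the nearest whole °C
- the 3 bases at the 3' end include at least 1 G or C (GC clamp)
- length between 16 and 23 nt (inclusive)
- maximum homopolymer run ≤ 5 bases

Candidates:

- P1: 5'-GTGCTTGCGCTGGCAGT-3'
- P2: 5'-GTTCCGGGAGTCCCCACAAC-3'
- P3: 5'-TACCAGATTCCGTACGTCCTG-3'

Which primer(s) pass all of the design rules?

P1 (17 nt, A=1 T=5 G=7 C=4): Tm = 2·6 + 4·11 = 56°C ✓; 3' end AGT has 1 G/C ✓; length 17 ✓; longest run = 2 ✓ — passes.
P2 (20 nt, A=4 T=3 G=5 C=8): Tm = 2·7 + 4·13 = 66°C ✓; 3' end AAC has 1 G/C ✓; length 20 ✓; longest run = 4 ✓ — passes.
P3 (21 nt, A=4 T=6 G=4 C=7): Tm = 2·10 + 4·11 = 64°C ✓; 3' end CTG has 2 G/C ✓; length 21 ✓; longest run = 2 ✓ — passes.

P1, P2 and P3.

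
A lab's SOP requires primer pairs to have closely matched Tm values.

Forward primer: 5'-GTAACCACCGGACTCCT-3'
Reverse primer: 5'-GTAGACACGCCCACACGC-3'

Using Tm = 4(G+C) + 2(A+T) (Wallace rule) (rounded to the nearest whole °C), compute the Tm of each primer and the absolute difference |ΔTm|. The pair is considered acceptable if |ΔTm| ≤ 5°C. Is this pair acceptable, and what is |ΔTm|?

Forward: A=4 T=3 G=3 C=7 → Tm = 2·7 + 4·10 = 54°C.
Reverse: A=5 T=1 G=4 C=8 → Tm = 2·6 + 4·12 = 60°C.
|ΔTm| = |54 − 60| = 6°C, > 5°C.

|ΔTm| = 6°C; the pair is not acceptable.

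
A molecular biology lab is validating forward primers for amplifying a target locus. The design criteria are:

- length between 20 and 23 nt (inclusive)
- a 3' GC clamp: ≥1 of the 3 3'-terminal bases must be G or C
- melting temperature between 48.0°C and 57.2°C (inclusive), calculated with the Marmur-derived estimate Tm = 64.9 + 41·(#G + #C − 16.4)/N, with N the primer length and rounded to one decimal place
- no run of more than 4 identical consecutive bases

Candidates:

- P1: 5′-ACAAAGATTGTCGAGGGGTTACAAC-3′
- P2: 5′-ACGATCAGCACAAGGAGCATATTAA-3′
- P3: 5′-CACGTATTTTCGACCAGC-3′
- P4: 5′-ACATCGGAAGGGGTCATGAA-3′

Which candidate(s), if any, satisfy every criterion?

P1 (25 nt, A=9 T=5 G=7 C=4): length 25, outside 20–23 ✗; 3' end AAC has 1 G/C ✓; Tm = 64.9 + 41·(11 − 16.4)/25 = 56.0°C ✓; longest run = 4 ✓ — fails.
P2 (25 nt, A=11 T=4 G=5 C=5): length 25, outside 20–23 ✗; 3' end TAA has 0 G/C, need ≥1 ✗; Tm = 64.9 + 41·(10 − 16.4)/25 = 54.4°C ✓; longest run = 2 ✓ — fails.
P3 (18 nt, A=4 T=5 G=3 C=6): length 18, outside 20–23 ✗; 3' end AGC has 2 G/C ✓; Tm = 64.9 + 41·(9 − 16.4)/18 = 48.0°C ✓; longest run = 4 ✓ — fails.
P4 (20 nt, A=7 T=3 G=7 C=3): length 20 ✓; 3' end GAA has 1 G/C ✓; Tm = 64.9 + 41·(10 − 16.4)/20 = 51.8°C ✓; longest run = 4 ✓ — passes.

P4 only.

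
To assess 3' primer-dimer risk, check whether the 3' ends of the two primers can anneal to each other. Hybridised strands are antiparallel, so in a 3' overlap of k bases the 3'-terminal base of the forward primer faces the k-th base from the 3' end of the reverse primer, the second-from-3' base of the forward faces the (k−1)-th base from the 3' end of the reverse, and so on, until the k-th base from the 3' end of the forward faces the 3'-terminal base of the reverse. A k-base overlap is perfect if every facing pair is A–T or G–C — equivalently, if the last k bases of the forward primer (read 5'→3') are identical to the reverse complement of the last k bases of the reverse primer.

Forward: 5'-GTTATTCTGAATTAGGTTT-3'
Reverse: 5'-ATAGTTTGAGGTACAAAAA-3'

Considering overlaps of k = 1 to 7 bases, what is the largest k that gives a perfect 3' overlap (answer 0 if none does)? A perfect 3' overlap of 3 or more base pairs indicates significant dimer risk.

Last 7 bases (5'→3') — forward …TAGGTTT, reverse …ACAAAAA.
Reverse complement of the reverse primer's last 7 bases: TTTTTGT; its first k bases are the reverse complement of the reverse primer's last k bases, so a perfect k-base overlap needs the forward primer's last k bases to equal them.
Comparing (forward last k vs required): k=1: T vs T ✓; k=2: TT vs TT ✓; k=3: TTT vs TTT ✓; k=4: GTTT vs TTTT ✗; k=5: GGTTT vs TTTTT ✗; k=6: AGGTTT vs TTTTTG ✗; k=7: TAGGTTT vs TTTTTGT ✗.
Perfect overlaps at k = 1, 2, 3; the largest is 3.

Longest perfect overlap: 3 complementary base pairs; significant dimer risk (threshold 3).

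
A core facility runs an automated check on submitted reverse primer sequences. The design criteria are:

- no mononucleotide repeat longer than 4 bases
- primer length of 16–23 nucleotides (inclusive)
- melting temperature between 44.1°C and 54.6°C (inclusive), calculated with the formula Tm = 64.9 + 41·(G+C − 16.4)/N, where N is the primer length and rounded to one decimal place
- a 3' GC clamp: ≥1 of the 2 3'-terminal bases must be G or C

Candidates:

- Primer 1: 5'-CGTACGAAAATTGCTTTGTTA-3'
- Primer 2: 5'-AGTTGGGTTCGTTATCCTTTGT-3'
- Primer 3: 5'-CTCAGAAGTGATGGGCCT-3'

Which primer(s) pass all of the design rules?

Primer 2 and Primer 3.

Primer 1 (21 nt, A=6 T=8 G=4 C=3): longest run = 4 ✓; length 21 ✓; Tm = 64.9 + 41·(7 − 16.4)/21 = 46.5°C ✓; 3' end TA has 0 G/C, need ≥1 ✗ — fails.
Primer 2 (22 nt, A=2 T=11 G=6 C=3): longest run = 3 ✓; length 22 ✓; Tm = 64.9 + 41·(9 − 16.4)/22 = 51.1°C ✓; 3' end GT has 1 G/C ✓ — passes.
Primer 3 (18 nt, A=4 T=4 G=6 C=4): longest run = 3 ✓; length 18 ✓; Tm = 64.9 + 41·(10 − 16.4)/18 = 50.3°C ✓; 3' end CT has 1 G/C ✓ — passes.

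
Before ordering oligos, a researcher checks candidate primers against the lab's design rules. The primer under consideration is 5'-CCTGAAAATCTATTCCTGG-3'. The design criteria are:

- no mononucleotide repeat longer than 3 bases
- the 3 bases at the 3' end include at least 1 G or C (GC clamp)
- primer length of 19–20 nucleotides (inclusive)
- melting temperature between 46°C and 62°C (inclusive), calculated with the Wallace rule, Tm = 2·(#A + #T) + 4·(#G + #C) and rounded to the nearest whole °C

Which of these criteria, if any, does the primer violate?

Fails: homopolymer run.

Base counts: A=5, T=6, G=3, C=5 (length 19).
homopolymer run: longest run = 4, exceeds 3 ✗
GC clamp: 3' end TGG has 2 G/C ✓
length: length 19 ✓
Tm: Tm = 2·11 + 4·8 = 54°C ✓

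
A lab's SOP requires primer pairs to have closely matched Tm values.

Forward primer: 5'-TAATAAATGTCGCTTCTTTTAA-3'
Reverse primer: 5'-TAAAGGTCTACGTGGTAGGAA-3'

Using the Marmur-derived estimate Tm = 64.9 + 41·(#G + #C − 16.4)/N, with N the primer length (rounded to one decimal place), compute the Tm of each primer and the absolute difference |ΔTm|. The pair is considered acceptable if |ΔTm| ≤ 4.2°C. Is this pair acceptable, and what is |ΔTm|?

|ΔTm| = 6.8°C; the pair is not acceptable.

Forward: G+C = 5, N = 22 → Tm = 64.9 + 41·(5 − 16.4)/22 = 43.7°C.
Reverse: G+C = 9, N = 21 → Tm = 64.9 + 41·(9 − 16.4)/21 = 50.5°C.
|ΔTm| = |43.7 − 50.5| = 6.8°C, > 4.2°C.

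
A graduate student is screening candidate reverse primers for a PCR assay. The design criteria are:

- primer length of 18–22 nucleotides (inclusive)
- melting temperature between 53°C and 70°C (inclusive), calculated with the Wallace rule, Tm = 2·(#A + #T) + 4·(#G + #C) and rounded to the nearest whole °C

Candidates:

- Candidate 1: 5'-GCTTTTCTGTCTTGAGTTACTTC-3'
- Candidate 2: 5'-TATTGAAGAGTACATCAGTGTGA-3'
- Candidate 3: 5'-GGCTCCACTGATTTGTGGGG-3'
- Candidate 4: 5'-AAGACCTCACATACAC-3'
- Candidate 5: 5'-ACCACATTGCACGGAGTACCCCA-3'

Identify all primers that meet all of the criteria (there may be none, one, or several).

Candidate 1 (23 nt, A=2 T=12 G=4 C=5): length 23, outside 18–22 ✗; Tm = 2·14 + 4·9 = 64°C ✓ — fails.
Candidate 2 (23 nt, A=8 T=7 G=6 C=2): length 23, outside 18–22 ✗; Tm = 2·15 + 4·8 = 62°C ✓ — fails.
Candidate 3 (20 nt, A=2 T=6 G=8 C=4): length 20 ✓; Tm = 2·8 + 4·12 = 64°C ✓ — passes.
Candidate 4 (16 nt, A=7 T=2 G=1 C=6): length 16, outside 18–22 ✗; Tm = 2·9 + 4·7 = 46°C, outside 53–70°C ✗ — fails.
Candidate 5 (23 nt, A=7 T=3 G=4 C=9): length 23, outside 18–22 ✗; Tm = 2·10 + 4·13 = 72°C, outside 53–70°C ✗ — fails.

Candidate 3 only.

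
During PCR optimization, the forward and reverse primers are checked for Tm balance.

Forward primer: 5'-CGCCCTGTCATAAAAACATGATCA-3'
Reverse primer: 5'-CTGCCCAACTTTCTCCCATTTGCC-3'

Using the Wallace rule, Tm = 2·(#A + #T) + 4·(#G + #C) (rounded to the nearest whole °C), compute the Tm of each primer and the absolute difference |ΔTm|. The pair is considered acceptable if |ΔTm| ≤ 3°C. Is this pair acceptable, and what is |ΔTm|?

Forward: A=9 T=5 G=3 C=7 → Tm = 2·14 + 4·10 = 68°C.
Reverse: A=3 T=8 G=2 C=11 → Tm = 2·11 + 4·13 = 74°C.
|ΔTm| = |68 − 74| = 6°C, > 3°C.

|ΔTm| = 6°C; the pair is not acceptable.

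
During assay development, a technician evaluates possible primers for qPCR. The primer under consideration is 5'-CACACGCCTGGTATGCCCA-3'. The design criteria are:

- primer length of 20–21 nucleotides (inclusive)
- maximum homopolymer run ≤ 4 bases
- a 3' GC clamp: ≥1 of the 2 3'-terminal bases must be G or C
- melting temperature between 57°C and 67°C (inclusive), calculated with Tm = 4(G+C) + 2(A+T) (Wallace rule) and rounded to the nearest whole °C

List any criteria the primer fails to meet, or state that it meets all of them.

Base counts: A=4, T=3, G=4, C=8 (length 19).
length: length 19, outside 20–21 ✗
homopolymer run: longest run = 3 ✓
GC clamp: 3' end CA has 1 G/C ✓
Tm: Tm = 2·7 + 4·12 = 62°C ✓

Fails: length.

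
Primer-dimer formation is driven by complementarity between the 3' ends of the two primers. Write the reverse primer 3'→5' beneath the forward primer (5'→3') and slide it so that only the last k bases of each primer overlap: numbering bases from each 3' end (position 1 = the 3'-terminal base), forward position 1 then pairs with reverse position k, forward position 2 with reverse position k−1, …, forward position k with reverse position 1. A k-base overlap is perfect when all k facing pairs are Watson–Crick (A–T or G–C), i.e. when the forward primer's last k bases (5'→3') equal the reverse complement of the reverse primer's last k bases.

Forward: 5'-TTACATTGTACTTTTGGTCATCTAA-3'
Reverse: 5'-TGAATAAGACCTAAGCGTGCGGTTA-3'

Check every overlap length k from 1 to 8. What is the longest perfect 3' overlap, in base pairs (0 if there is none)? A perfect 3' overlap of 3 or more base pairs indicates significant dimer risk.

Longest perfect overlap: 3 complementary base pairs; significant dimer risk (threshold 3).

Last 8 bases (5'→3') — forward …TCATCTAA, reverse …TGCGGTTA.
Reverse complement of the reverse primer's last 8 bases: TAACCGCA; its first k bases are the reverse complement of the reverse primer's last k bases, so a perfect k-base overlap needs the forward primer's last k bases to equal them.
Comparing (forward last k vs required): k=1: A vs T ✗; k=2: AA vs TA ✗; k=3: TAA vs TAA ✓; k=4: CTAA vs TAAC ✗; k=5: TCTAA vs TAACC ✗; k=6: ATCTAA vs TAACCG ✗; k=7: CATCTAA vs TAACCGC ✗; k=8: TCATCTAA vs TAACCGCA ✗.
Only k = 3 is perfect, so the longest perfect 3' overlap is 3.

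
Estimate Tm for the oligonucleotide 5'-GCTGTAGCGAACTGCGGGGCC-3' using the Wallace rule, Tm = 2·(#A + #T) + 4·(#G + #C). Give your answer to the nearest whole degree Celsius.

72°C

Base counts: A=3, T=3, G=9, C=6 (length 21).
Tm = 2·(3+3) + 4·(9+6) = 2·6 + 4·15 = 12 + 60 = 72°C.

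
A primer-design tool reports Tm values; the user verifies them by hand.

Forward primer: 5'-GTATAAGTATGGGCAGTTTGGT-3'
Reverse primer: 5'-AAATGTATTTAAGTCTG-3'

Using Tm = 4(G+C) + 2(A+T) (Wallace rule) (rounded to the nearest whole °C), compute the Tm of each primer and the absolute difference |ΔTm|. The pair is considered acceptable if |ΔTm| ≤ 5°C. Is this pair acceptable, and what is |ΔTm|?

|ΔTm| = 20°C; the pair is not acceptable.

Forward: A=5 T=8 G=8 C=1 → Tm = 2·13 + 4·9 = 62°C.
Reverse: A=6 T=7 G=3 C=1 → Tm = 2·13 + 4·4 = 42°C.
|ΔTm| = |62 − 42| = 20°C, > 5°C.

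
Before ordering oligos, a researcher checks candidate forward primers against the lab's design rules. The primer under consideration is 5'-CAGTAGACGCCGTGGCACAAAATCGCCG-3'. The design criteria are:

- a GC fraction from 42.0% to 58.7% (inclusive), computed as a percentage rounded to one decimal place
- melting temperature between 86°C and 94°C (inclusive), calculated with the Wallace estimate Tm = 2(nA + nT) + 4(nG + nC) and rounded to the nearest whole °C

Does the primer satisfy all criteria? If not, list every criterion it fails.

Fails: GC content.

Base counts: A=8, T=3, G=8, C=9 (length 28).
GC content: GC 17/28 = 60.7%, outside 42.0–58.7% ✗
Tm: Tm = 2·11 + 4·17 = 90°C ✓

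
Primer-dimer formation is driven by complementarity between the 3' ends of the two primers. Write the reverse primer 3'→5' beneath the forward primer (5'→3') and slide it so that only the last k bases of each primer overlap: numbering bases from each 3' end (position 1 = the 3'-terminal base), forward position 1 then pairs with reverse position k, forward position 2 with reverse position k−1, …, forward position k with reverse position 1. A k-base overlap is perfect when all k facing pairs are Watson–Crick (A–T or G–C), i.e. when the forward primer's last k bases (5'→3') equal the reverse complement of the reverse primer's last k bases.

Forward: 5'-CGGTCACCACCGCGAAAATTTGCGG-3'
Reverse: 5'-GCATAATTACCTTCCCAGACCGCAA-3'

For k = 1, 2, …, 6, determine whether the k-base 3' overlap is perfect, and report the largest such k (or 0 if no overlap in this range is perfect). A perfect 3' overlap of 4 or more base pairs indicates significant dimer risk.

Last 6 bases (5'→3') — forward …TTGCGG, reverse …CCGCAA.
Reverse complement of the reverse primer's last 6 bases: TTGCGG; its first k bases are the reverse complement of the reverse primer's last k bases, so a perfect k-base overlap needs the forward primer's last k bases to equal them.
Comparing (forward last k vs required): k=1: G vs T ✗; k=2: GG vs TT ✗; k=3: CGG vs TTG ✗; k=4: GCGG vs TTGC ✗; k=5: TGCGG vs TTGCG ✗; k=6: TTGCGG vs TTGCGG ✓.
Only k = 6 is perfect, so the longest perfect 3' overlap is 6.

Longest perfect overlap: 6 complementary base pairs; significant dimer risk (threshold 4).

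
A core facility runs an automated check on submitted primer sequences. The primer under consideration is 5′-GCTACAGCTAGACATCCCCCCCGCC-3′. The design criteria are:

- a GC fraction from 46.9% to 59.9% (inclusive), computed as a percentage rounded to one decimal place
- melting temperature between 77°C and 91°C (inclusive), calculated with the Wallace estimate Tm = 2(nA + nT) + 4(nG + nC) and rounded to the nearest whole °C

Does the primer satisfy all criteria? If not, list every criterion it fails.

Fails: GC content.

Base counts: A=5, T=3, G=4, C=13 (length 25).
GC content: GC 17/25 = 68.0%, outside 46.9–59.9% ✗
Tm: Tm = 2·8 + 4·17 = 84°C ✓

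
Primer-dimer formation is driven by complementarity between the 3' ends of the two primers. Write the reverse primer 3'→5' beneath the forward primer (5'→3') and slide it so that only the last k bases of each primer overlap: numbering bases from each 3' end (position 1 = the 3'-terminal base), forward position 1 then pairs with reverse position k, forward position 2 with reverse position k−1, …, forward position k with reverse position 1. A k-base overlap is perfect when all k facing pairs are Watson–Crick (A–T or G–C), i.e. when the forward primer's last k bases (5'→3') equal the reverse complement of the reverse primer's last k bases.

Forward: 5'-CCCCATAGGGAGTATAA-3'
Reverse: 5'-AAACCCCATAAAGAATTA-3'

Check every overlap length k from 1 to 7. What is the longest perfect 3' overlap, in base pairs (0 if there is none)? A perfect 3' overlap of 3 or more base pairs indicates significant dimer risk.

Last 7 bases (5'→3') — forward …AGTATAA, reverse …AGAATTA.
Reverse complement of the reverse primer's last 7 bases: TAATTCT; its first k bases are the reverse complement of the reverse primer's last k bases, so a perfect k-base overlap needs the forward primer's last k bases to equal them.
Comparing (forward last k vs required): k=1: A vs T ✗; k=2: AA vs TA ✗; k=3: TAA vs TAA ✓; k=4: ATAA vs TAAT ✗; k=5: TATAA vs TAATT ✗; k=6: GTATAA vs TAATTC ✗; k=7: AGTATAA vs TAATTCT ✗.
Only k = 3 is perfect, so the longest perfect 3' overlap is 3.

Longest perfect overlap: 3 complementary base pairs; significant dimer risk (threshold 3).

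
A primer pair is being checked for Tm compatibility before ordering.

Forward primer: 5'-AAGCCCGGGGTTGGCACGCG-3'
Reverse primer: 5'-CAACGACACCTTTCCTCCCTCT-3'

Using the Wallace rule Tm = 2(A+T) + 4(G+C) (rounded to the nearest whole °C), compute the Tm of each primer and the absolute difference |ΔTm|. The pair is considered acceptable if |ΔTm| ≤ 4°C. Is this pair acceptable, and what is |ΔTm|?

|ΔTm| = 2°C; the pair is acceptable.

Forward: A=3 T=2 G=9 C=6 → Tm = 2·5 + 4·15 = 70°C.
Reverse: A=4 T=6 G=1 C=11 → Tm = 2·10 + 4·12 = 68°C.
|ΔTm| = |70 − 68| = 2°C, ≤ 4°C.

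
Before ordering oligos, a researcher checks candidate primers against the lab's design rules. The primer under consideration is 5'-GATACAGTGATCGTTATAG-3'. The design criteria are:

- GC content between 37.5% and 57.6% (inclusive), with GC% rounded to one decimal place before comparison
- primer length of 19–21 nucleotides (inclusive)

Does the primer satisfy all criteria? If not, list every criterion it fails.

Base counts: A=6, T=6, G=5, C=2 (length 19).
GC content: GC 7/19 = 36.8%, outside 37.5–57.6% ✗
length: length 19 ✓

Fails: GC content.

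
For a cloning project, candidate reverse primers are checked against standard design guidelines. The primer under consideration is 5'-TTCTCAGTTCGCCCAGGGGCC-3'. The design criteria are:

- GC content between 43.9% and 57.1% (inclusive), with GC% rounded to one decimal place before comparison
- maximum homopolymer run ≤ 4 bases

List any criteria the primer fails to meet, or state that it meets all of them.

Base counts: A=2, T=5, G=6, C=8 (length 21).
GC content: GC 14/21 = 66.7%, outside 43.9–57.1% ✗
homopolymer run: longest run = 4 ✓

Fails: GC content.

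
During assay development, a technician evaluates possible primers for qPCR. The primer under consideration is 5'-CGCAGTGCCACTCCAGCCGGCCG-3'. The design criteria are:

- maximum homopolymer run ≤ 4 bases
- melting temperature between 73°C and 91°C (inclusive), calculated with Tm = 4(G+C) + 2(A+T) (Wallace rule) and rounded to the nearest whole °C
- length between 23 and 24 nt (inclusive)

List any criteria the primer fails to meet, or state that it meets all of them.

Base counts: A=3, T=2, G=7, C=11 (length 23).
homopolymer run: longest run = 2 ✓
Tm: Tm = 2·5 + 4·18 = 82°C ✓
length: length 23 ✓

Meets all criteria.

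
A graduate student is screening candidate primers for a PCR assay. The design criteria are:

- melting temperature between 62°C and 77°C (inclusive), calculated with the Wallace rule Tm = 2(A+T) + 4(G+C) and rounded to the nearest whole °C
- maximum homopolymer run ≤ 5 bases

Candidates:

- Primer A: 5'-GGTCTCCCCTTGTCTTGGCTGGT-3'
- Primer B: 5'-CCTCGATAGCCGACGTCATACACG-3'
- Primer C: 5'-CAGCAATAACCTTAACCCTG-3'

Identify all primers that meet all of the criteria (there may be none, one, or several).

Primer A (23 nt, A=0 T=9 G=7 C=7): Tm = 2·9 + 4·14 = 74°C ✓; longest run = 4 ✓ — passes.
Primer B (24 nt, A=6 T=4 G=5 C=9): Tm = 2·10 + 4·14 = 76°C ✓; longest run = 2 ✓ — passes.
Primer C (20 nt, A=7 T=4 G=2 C=7): Tm = 2·11 + 4·9 = 58°C, outside 62–77°C ✗; longest run = 3 ✓ — fails.

Primer A and Primer B.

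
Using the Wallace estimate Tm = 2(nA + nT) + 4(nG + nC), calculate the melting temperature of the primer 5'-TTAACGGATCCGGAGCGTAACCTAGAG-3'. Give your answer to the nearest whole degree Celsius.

Base counts: A=8, T=5, G=8, C=6 (length 27).
Tm = 2·(8+5) + 4·(8+6) = 2·13 + 4·14 = 26 + 56 = 82°C.

82°C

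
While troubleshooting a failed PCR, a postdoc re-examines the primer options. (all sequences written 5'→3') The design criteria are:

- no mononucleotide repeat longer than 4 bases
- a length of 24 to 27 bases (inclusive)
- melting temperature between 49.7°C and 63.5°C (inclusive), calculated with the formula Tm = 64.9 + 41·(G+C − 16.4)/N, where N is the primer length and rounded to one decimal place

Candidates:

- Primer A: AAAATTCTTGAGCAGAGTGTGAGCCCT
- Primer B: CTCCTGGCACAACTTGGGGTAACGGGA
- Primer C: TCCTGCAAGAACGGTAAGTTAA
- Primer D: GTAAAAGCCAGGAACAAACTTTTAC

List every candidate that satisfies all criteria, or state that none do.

Primer A (27 nt, A=8 T=7 G=7 C=5): longest run = 4 ✓; length 27 ✓; Tm = 64.9 + 41·(12 − 16.4)/27 = 58.2°C ✓ — passes.
Primer B (27 nt, A=6 T=5 G=9 C=7): longest run = 4 ✓; length 27 ✓; Tm = 64.9 + 41·(16 − 16.4)/27 = 64.3°C, outside 49.7–63.5°C ✗ — fails.
Primer C (22 nt, A=8 T=5 G=5 C=4): longest run = 2 ✓; length 22, outside 24–27 ✗; Tm = 64.9 + 41·(9 − 16.4)/22 = 51.1°C ✓ — fails.
Primer D (25 nt, A=11 T=5 G=4 C=5): longest run = 4 ✓; length 25 ✓; Tm = 64.9 + 41·(9 − 16.4)/25 = 52.8°C ✓ — passes.

Primer A and Primer D.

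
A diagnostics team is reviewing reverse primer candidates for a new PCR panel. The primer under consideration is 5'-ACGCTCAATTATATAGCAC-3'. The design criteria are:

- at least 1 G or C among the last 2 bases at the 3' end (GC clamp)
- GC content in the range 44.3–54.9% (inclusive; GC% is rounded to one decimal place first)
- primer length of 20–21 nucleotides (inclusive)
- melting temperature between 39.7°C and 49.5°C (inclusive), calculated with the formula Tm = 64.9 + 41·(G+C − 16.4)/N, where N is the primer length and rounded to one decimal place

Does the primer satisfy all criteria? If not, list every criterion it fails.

Fails: GC content, length.

Base counts: A=7, T=5, G=2, C=5 (length 19).
GC clamp: 3' end AC has 1 G/C ✓
GC content: GC 7/19 = 36.8%, outside 44.3–54.9% ✗
length: length 19, outside 20–21 ✗
Tm: Tm = 64.9 + 41·(7 − 16.4)/19 = 44.6°C ✓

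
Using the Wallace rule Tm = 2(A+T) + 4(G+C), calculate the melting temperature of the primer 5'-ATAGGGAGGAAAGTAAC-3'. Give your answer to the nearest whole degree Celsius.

Base counts: A=8, T=2, G=6, C=1 (length 17).
Tm = 2·(8+2) + 4·(6+1) = 2·10 + 4·7 = 20 + 28 = 48°C.

48°C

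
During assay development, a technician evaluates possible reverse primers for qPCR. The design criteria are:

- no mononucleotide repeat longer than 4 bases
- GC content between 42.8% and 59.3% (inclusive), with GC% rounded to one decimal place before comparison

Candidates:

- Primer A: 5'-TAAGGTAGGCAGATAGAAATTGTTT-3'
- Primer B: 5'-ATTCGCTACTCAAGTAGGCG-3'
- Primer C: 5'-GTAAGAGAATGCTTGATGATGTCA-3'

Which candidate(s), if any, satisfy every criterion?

Primer B only.

Primer A (25 nt, A=9 T=8 G=7 C=1): longest run = 3 ✓; GC 8/25 = 32.0%, outside 42.8–59.3% ✗ — fails.
Primer B (20 nt, A=5 T=5 G=5 C=5): longest run = 2 ✓; GC 10/20 = 50.0% ✓ — passes.
Primer C (24 nt, A=8 T=7 G=7 C=2): longest run = 2 ✓; GC 9/24 = 37.5%, outside 42.8–59.3% ✗ — fails.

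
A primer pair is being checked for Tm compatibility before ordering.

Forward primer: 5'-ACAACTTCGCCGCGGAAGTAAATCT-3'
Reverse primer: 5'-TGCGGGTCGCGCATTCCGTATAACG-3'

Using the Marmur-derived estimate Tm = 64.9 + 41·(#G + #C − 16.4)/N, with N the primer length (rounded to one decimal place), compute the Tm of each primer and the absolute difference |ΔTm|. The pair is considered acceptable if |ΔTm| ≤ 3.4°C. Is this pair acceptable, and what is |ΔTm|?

Forward: G+C = 12, N = 25 → Tm = 64.9 + 41·(12 − 16.4)/25 = 57.7°C.
Reverse: G+C = 15, N = 25 → Tm = 64.9 + 41·(15 − 16.4)/25 = 62.6°C.
|ΔTm| = |57.7 − 62.6| = 4.9°C, > 3.4°C.

|ΔTm| = 4.9°C; the pair is not acceptable.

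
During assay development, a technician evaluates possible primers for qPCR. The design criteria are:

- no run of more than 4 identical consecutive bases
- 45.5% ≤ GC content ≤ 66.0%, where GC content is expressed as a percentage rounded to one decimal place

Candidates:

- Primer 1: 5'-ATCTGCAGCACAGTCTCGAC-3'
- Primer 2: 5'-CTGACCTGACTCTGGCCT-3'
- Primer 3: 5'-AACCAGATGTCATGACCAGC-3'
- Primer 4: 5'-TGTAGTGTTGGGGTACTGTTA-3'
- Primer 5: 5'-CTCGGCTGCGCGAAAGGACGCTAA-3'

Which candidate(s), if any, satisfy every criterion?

Primer 1 (20 nt, A=5 T=4 G=4 C=7): longest run = 1 ✓; GC 11/20 = 55.0% ✓ — passes.
Primer 2 (18 nt, A=2 T=5 G=4 C=7): longest run = 2 ✓; GC 11/18 = 61.1% ✓ — passes.
Primer 3 (20 nt, A=7 T=3 G=4 C=6): longest run = 2 ✓; GC 10/20 = 50.0% ✓ — passes.
Primer 4 (21 nt, A=3 T=9 G=8 C=1): longest run = 4 ✓; GC 9/21 = 42.9%, outside 45.5–66.0% ✗ — fails.
Primer 5 (24 nt, A=6 T=3 G=8 C=7): longest run = 3 ✓; GC 15/24 = 62.5% ✓ — passes.

Primer 1, Primer 2, Primer 3 and Primer 5.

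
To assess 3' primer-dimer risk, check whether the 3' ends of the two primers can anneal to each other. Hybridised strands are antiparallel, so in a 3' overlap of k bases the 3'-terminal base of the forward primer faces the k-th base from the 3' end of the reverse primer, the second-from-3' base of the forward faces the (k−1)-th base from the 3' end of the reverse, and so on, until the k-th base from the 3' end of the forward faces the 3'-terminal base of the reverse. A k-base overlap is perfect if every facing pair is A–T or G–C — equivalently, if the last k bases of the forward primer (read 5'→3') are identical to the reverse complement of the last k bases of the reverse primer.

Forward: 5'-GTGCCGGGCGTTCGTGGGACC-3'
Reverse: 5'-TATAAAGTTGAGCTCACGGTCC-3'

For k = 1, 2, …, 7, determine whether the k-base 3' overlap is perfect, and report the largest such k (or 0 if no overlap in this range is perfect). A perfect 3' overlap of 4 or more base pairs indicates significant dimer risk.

Longest perfect overlap: 5 complementary base pairs; significant dimer risk (threshold 4).

Last 7 bases (5'→3') — forward …TGGGACC, reverse …ACGGTCC.
Reverse complement of the reverse primer's last 7 bases: GGACCGT; its first k bases are the reverse complement of the reverse primer's last k bases, so a perfect k-base overlap needs the forward primer's last k bases to equal them.
Comparing (forward last k vs required): k=1: C vs G ✗; k=2: CC vs GG ✗; k=3: ACC vs GGA ✗; k=4: GACC vs GGAC ✗; k=5: GGACC vs GGACC ✓; k=6: GGGACC vs GGACCG ✗; k=7: TGGGACC vs GGACCGT ✗.
Only k = 5 is perfect, so the longest perfect 3' overlap is 5.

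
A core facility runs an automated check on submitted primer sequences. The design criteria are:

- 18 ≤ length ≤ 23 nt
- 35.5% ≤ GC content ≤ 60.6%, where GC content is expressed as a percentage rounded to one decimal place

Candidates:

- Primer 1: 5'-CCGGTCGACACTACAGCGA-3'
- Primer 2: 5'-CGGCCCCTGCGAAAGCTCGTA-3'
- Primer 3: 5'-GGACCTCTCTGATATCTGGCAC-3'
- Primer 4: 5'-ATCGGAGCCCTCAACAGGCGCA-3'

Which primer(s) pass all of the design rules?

Primer 1 (19 nt, A=5 T=2 G=5 C=7): length 19 ✓; GC 12/19 = 63.2%, outside 35.5–60.6% ✗ — fails.
Primer 2 (21 nt, A=4 T=3 G=6 C=8): length 21 ✓; GC 14/21 = 66.7%, outside 35.5–60.6% ✗ — fails.
Primer 3 (22 nt, A=4 T=6 G=5 C=7): length 22 ✓; GC 12/22 = 54.5% ✓ — passes.
Primer 4 (22 nt, A=6 T=2 G=6 C=8): length 22 ✓; GC 14/22 = 63.6%, outside 35.5–60.6% ✗ — fails.

Primer 3 only.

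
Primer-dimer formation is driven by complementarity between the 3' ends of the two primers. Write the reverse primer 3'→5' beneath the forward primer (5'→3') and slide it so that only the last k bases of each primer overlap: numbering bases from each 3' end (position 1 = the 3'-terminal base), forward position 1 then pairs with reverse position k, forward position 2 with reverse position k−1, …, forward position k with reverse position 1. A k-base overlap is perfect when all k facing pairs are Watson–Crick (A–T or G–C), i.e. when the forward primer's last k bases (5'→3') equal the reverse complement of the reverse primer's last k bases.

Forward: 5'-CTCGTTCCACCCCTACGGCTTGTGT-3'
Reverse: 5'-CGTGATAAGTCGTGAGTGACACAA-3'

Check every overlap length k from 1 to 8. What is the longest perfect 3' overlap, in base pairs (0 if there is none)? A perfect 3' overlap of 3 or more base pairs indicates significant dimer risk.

Last 8 bases (5'→3') — forward …GCTTGTGT, reverse …TGACACAA.
Reverse complement of the reverse primer's last 8 bases: TTGTGTCA; its first k bases are the reverse complement of the reverse primer's last k bases, so a perfect k-base overlap needs the forward primer's last k bases to equal them.
Comparing (forward last k vs required): k=1: T vs T ✓; k=2: GT vs TT ✗; k=3: TGT vs TTG ✗; k=4: GTGT vs TTGT ✗; k=5: TGTGT vs TTGTG ✗; k=6: TTGTGT vs TTGTGT ✓; k=7: CTTGTGT vs TTGTGTC ✗; k=8: GCTTGTGT vs TTGTGTCA ✗.
Perfect overlaps at k = 1, 6; the largest is 6.

Longest perfect overlap: 6 complementary base pairs; significant dimer risk (threshold 3).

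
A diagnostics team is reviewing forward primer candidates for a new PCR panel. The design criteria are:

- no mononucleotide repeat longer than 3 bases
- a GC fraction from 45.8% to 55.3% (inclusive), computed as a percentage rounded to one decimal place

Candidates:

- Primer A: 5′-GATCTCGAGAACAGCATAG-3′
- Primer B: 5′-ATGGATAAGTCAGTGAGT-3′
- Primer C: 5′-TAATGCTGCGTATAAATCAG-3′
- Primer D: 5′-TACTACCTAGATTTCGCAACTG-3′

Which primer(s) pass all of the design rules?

Primer A (19 nt, A=7 T=3 G=5 C=4): longest run = 2 ✓; GC 9/19 = 47.4% ✓ — passes.
Primer B (18 nt, A=6 T=5 G=6 C=1): longest run = 2 ✓; GC 7/18 = 38.9%, outside 45.8–55.3% ✗ — fails.
Primer C (20 nt, A=7 T=6 G=4 C=3): longest run = 3 ✓; GC 7/20 = 35.0%, outside 45.8–55.3% ✗ — fails.
Primer D (22 nt, A=6 T=7 G=3 C=6): longest run = 3 ✓; GC 9/22 = 40.9%, outside 45.8–55.3% ✗ — fails.

Primer A only.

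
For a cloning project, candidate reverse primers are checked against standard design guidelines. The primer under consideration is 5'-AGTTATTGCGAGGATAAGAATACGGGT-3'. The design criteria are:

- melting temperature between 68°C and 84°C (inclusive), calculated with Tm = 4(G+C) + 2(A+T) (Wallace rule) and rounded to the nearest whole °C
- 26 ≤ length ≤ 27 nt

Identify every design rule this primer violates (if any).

Meets all criteria.

Base counts: A=9, T=7, G=9, C=2 (length 27).
Tm: Tm = 2·16 + 4·11 = 76°C ✓
length: length 27 ✓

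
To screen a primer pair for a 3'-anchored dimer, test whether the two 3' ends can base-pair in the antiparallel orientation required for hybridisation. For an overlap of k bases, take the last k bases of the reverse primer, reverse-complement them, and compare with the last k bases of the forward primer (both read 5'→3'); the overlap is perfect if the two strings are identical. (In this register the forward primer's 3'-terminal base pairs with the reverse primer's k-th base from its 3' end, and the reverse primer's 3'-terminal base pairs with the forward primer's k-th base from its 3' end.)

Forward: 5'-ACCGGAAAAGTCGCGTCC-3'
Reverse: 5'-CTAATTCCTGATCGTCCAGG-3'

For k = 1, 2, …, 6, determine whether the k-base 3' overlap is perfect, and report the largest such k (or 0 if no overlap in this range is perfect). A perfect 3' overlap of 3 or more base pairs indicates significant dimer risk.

Last 6 bases (5'→3') — forward …GCGTCC, reverse …TCCAGG.
Reverse complement of the reverse primer's last 6 bases: CCTGGA; its first k bases are the reverse complement of the reverse primer's last k bases, so a perfect k-base overlap needs the forward primer's last k bases to equal them.
Comparing (forward last k vs required): k=1: C vs C ✓; k=2: CC vs CC ✓; k=3: TCC vs CCT ✗; k=4: GTCC vs CCTG ✗; k=5: CGTCC vs CCTGG ✗; k=6: GCGTCC vs CCTGGA ✗.
Perfect overlaps at k = 1, 2; the largest is 2.

Longest perfect overlap: 2 complementary base pairs; below the dimer-risk threshold (threshold 3).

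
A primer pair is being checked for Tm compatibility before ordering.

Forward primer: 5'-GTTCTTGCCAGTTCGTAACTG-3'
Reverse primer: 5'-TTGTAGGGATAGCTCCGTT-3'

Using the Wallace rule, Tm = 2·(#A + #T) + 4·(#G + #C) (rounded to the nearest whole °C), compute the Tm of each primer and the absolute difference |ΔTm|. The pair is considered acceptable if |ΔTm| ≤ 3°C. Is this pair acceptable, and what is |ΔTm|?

Forward: A=3 T=8 G=5 C=5 → Tm = 2·11 + 4·10 = 62°C.
Reverse: A=3 T=7 G=6 C=3 → Tm = 2·10 + 4·9 = 56°C.
|ΔTm| = |62 − 56| = 6°C, > 3°C.

|ΔTm| = 6°C; the pair is not acceptable.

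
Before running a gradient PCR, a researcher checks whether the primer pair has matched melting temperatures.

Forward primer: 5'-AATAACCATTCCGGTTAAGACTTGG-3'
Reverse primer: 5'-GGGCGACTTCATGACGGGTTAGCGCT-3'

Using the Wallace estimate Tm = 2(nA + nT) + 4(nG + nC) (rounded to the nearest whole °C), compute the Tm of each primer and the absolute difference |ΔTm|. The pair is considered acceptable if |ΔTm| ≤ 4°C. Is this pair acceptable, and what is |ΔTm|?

Forward: A=8 T=7 G=5 C=5 → Tm = 2·15 + 4·10 = 70°C.
Reverse: A=4 T=6 G=10 C=6 → Tm = 2·10 + 4·16 = 84°C.
|ΔTm| = |70 − 84| = 14°C, > 4°C.

|ΔTm| = 14°C; the pair is not acceptable.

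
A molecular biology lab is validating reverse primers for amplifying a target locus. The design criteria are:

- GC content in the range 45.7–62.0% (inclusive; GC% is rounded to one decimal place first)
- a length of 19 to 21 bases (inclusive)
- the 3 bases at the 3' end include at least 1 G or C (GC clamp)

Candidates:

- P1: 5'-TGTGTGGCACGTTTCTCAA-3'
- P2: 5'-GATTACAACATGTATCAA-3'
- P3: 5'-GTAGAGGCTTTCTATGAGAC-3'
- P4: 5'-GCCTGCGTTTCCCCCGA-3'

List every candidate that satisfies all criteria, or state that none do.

P1 (19 nt, A=3 T=7 G=5 C=4): GC 9/19 = 47.4% ✓; length 19 ✓; 3' end CAA has 1 G/C ✓ — passes.
P2 (18 nt, A=8 T=5 G=2 C=3): GC 5/18 = 27.8%, outside 45.7–62.0% ✗; length 18, outside 19–21 ✗; 3' end CAA has 1 G/C ✓ — fails.
P3 (20 nt, A=5 T=6 G=6 C=3): GC 9/20 = 45.0%, outside 45.7–62.0% ✗; length 20 ✓; 3' end GAC has 2 G/C ✓ — fails.
P4 (17 nt, A=1 T=4 G=4 C=8): GC 12/17 = 70.6%, outside 45.7–62.0% ✗; length 17, outside 19–21 ✗; 3' end CGA has 2 G/C ✓ — fails.

P1 only.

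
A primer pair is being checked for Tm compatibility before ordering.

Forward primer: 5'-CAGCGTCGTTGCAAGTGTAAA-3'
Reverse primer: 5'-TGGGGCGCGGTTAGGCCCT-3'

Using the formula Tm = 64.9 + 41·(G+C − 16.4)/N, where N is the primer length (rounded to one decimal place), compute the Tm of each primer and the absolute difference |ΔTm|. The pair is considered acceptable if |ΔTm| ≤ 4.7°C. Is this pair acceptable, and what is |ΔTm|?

|ΔTm| = 7.3°C; the pair is not acceptable.

Forward: G+C = 10, N = 21 → Tm = 64.9 + 41·(10 − 16.4)/21 = 52.4°C.
Reverse: G+C = 14, N = 19 → Tm = 64.9 + 41·(14 − 16.4)/19 = 59.7°C.
|ΔTm| = |52.4 − 59.7| = 7.3°C, > 4.7°C.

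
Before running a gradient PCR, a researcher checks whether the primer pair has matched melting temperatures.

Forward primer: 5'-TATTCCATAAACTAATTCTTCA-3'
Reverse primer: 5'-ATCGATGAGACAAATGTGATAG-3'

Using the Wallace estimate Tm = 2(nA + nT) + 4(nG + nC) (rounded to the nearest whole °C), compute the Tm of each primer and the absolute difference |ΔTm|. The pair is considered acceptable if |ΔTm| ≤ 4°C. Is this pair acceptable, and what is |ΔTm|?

Forward: A=8 T=9 G=0 C=5 → Tm = 2·17 + 4·5 = 54°C.
Reverse: A=9 T=5 G=6 C=2 → Tm = 2·14 + 4·8 = 60°C.
|ΔTm| = |54 − 60| = 6°C, > 4°C.

|ΔTm| = 6°C; the pair is not acceptable.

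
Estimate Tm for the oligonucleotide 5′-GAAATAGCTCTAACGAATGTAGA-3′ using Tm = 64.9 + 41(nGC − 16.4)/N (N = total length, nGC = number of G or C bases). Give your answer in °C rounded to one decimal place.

Base counts: A=10, T=5, G=5, C=3; G+C = 8, N = 23.
Tm = 64.9 + 41·(8 − 16.4)/23 = 64.9 + -344.40/23 = 49.9°C.

49.9°C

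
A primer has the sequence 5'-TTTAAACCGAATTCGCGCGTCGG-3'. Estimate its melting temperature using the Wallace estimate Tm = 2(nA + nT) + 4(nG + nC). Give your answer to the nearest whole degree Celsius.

70°C

Base counts: A=5, T=6, G=6, C=6 (length 23).
Tm = 2·(5+6) + 4·(6+6) = 2·11 + 4·12 = 22 + 48 = 70°C.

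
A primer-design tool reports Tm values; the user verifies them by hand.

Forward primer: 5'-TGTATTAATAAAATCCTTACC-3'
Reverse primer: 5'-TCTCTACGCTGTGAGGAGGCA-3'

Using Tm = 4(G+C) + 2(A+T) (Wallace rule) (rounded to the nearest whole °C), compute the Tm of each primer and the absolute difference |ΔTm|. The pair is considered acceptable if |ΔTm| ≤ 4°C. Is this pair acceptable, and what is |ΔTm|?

Forward: A=8 T=8 G=1 C=4 → Tm = 2·16 + 4·5 = 52°C.
Reverse: A=4 T=5 G=7 C=5 → Tm = 2·9 + 4·12 = 66°C.
|ΔTm| = |52 − 66| = 14°C, > 4°C.

|ΔTm| = 14°C; the pair is not acceptable.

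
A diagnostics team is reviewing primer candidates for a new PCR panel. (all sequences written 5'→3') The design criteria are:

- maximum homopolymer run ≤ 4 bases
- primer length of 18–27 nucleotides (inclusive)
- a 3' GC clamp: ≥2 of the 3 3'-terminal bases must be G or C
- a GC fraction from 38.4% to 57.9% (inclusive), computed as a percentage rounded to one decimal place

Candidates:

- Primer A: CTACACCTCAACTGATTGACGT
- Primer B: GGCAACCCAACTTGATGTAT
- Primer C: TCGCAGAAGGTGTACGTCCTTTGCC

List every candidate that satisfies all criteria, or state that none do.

Primer A (22 nt, A=6 T=6 G=3 C=7): longest run = 2 ✓; length 22 ✓; 3' end CGT has 2 G/C ✓; GC 10/22 = 45.5% ✓ — passes.
Primer B (20 nt, A=6 T=5 G=4 C=5): longest run = 3 ✓; length 20 ✓; 3' end TAT has 0 G/C, need ≥2 ✗; GC 9/20 = 45.0% ✓ — fails.
Primer C (25 nt, A=4 T=7 G=7 C=7): longest run = 3 ✓; length 25 ✓; 3' end GCC has 3 G/C ✓; GC 14/25 = 56.0% ✓ — passes.

Primer A and Primer C.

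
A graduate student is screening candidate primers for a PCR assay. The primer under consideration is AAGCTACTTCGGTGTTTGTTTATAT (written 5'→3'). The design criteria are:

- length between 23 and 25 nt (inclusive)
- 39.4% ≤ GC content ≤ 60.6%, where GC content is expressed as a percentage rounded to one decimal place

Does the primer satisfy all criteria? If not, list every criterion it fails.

Fails: GC content.

Base counts: A=5, T=12, G=5, C=3 (length 25).
length: length 25 ✓
GC content: GC 8/25 = 32.0%, outside 39.4–60.6% ✗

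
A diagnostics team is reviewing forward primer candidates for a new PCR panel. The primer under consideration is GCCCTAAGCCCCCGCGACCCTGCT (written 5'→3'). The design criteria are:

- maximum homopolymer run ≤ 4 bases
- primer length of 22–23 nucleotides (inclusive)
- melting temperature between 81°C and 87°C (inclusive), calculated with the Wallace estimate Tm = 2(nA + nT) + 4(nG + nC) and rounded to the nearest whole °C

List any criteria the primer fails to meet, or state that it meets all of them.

Fails: homopolymer run, length.

Base counts: A=3, T=3, G=5, C=13 (length 24).
homopolymer run: longest run = 5, exceeds 4 ✗
length: length 24, outside 22–23 ✗
Tm: Tm = 2·6 + 4·18 = 84°C ✓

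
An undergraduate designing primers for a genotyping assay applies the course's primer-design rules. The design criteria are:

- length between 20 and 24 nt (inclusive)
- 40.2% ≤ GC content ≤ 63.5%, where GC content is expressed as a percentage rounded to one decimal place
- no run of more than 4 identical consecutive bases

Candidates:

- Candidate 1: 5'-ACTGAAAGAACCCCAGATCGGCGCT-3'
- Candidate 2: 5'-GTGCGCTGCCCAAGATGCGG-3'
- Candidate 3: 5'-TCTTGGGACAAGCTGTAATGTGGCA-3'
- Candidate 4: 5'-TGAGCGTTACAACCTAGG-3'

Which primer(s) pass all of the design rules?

Candidate 1 (25 nt, A=8 T=3 G=6 C=8): length 25, outside 20–24 ✗; GC 14/25 = 56.0% ✓; longest run = 4 ✓ — fails.
Candidate 2 (20 nt, A=3 T=3 G=8 C=6): length 20 ✓; GC 14/20 = 70.0%, outside 40.2–63.5% ✗; longest run = 3 ✓ — fails.
Candidate 3 (25 nt, A=6 T=7 G=8 C=4): length 25, outside 20–24 ✗; GC 12/25 = 48.0% ✓; longest run = 3 ✓ — fails.
Candidate 4 (18 nt, A=5 T=4 G=5 C=4): length 18, outside 20–24 ✗; GC 9/18 = 50.0% ✓; longest run = 2 ✓ — fails.

None of the candidates satisfy all criteria.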